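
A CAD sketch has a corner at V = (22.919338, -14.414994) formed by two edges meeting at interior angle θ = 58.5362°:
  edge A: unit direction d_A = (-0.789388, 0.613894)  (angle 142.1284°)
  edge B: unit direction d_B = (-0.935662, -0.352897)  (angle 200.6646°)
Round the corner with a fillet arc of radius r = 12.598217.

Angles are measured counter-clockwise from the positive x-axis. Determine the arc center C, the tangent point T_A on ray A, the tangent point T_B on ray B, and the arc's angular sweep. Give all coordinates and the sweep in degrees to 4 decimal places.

center=(-2.5594,-10.5601) T_A=(5.1746,-0.6152) T_B=(1.8865,-22.3478) sweep=121.4638

bisector direction at 171.3965° = (-0.988747,0.149596)
center distance |VC| = r/sin(θ/2) = 12.598217/sin(29.2681°) = 25.768661
C = V + |VC|·bis = (-2.5594,-10.5601)
T_A = V + ((C−V)·d_A)·d_A = V + 22.4791·d_A = (5.1746,-0.6152)
T_B = V + ((C−V)·d_B)·d_B = V + 22.4791·d_B = (1.8865,-22.3478)
sweep = 180° − θ = 121.4638°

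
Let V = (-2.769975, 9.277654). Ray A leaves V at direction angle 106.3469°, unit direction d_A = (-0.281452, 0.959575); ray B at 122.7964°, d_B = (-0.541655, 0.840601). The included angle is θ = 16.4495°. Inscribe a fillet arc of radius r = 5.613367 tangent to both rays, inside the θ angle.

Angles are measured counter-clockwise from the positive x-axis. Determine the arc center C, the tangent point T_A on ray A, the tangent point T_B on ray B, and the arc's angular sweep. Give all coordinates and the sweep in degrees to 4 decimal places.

center=(-19.0867,44.9631) T_A=(-13.7002,46.5430) T_B=(-23.8053,41.9226) sweep=163.5505

bisector direction at 114.5717° = (-0.415831,0.909442)
center distance |VC| = r/sin(θ/2) = 5.613367/sin(8.2248°) = 39.238819
C = V + |VC|·bis = (-19.0867,44.9631)
T_A = V + ((C−V)·d_A)·d_A = V + 38.8352·d_A = (-13.7002,46.5430)
T_B = V + ((C−V)·d_B)·d_B = V + 38.8352·d_B = (-23.8053,41.9226)
sweep = 180° − θ = 163.5505°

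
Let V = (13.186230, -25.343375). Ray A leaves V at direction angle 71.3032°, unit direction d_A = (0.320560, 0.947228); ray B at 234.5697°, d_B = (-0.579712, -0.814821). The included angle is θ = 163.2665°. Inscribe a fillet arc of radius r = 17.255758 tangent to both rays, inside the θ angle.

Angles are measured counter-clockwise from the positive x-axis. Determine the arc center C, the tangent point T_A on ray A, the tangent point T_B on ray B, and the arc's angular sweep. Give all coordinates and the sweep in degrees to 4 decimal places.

center=(-2.3454,-17.4079) T_A=(13.9998,-22.9394) T_B=(11.7150,-27.4113) sweep=16.7335

bisector direction at 152.9365° = (-0.890502,0.454978)
center distance |VC| = r/sin(θ/2) = 17.255758/sin(81.6333°) = 17.441388
C = V + |VC|·bis = (-2.3454,-17.4079)
T_A = V + ((C−V)·d_A)·d_A = V + 2.5379·d_A = (13.9998,-22.9394)
T_B = V + ((C−V)·d_B)·d_B = V + 2.5379·d_B = (11.7150,-27.4113)
sweep = 180° − θ = 16.7335°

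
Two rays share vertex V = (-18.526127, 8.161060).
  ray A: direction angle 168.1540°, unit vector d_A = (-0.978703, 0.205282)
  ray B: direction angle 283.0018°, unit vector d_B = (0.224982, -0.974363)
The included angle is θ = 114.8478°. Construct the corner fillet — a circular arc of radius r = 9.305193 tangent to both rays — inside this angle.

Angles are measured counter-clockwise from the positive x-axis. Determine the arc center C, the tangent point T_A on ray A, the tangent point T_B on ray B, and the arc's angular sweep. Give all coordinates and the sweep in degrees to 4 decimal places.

bisector direction at 225.5779° = (-0.699939,-0.714203)
center distance |VC| = r/sin(θ/2) = 9.305193/sin(57.4239°) = 11.042419
C = V + |VC|·bis = (-26.2551,0.2745)
T_A = V + ((C−V)·d_A)·d_A = V + 5.9455·d_A = (-24.3450,9.3816)
T_B = V + ((C−V)·d_B)·d_B = V + 5.9455·d_B = (-17.1885,2.3680)
sweep = 180° − θ = 65.1522°

center=(-26.2551,0.2745) T_A=(-24.3450,9.3816) T_B=(-17.1885,2.3680) sweep=65.1522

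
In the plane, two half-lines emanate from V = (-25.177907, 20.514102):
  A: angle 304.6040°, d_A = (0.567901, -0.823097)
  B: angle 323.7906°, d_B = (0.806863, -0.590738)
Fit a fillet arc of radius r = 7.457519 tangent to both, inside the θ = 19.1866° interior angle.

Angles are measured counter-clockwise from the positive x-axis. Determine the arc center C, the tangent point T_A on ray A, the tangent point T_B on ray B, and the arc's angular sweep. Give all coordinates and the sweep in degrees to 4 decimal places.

bisector direction at 314.1973° = (0.697131,-0.716943)
center distance |VC| = r/sin(θ/2) = 7.457519/sin(9.5933°) = 44.748664
C = V + |VC|·bis = (6.0178,-11.5682)
T_A = V + ((C−V)·d_A)·d_A = V + 44.1229·d_A = (-0.1205,-15.8033)
T_B = V + ((C−V)·d_B)·d_B = V + 44.1229·d_B = (10.4232,-5.5510)
sweep = 180° − θ = 160.8134°

center=(6.0178,-11.5682) T_A=(-0.1205,-15.8033) T_B=(10.4232,-5.5510) sweep=160.8134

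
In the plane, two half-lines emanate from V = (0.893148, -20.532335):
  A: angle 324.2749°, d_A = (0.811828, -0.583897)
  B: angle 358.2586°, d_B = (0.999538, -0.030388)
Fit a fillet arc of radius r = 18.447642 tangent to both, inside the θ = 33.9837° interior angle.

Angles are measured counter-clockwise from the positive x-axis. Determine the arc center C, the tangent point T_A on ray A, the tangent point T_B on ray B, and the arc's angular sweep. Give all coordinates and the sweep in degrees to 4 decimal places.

center=(60.6749,-40.8060) T_A=(49.9034,-55.7823) T_B=(61.2355,-22.3669) sweep=146.0163

bisector direction at 341.2668° = (0.947024,-0.321163)
center distance |VC| = r/sin(θ/2) = 18.447642/sin(16.9918°) = 63.125907
C = V + |VC|·bis = (60.6749,-40.8060)
T_A = V + ((C−V)·d_A)·d_A = V + 60.3702·d_A = (49.9034,-55.7823)
T_B = V + ((C−V)·d_B)·d_B = V + 60.3702·d_B = (61.2355,-22.3669)
sweep = 180° − θ = 146.0163°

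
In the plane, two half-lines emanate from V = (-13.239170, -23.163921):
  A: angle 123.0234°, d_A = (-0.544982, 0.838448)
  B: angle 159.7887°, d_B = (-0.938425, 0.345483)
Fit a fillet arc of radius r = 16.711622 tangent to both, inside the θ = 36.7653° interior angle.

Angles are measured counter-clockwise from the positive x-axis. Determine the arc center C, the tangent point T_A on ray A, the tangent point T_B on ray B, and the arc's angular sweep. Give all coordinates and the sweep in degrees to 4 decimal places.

center=(-54.6569,9.8923) T_A=(-40.6451,18.9998) T_B=(-60.4305,-5.7903) sweep=143.2347

bisector direction at 141.4060° = (-0.781586,0.623797)
center distance |VC| = r/sin(θ/2) = 16.711622/sin(18.3827°) = 52.991922
C = V + |VC|·bis = (-54.6569,9.8923)
T_A = V + ((C−V)·d_A)·d_A = V + 50.2878·d_A = (-40.6451,18.9998)
T_B = V + ((C−V)·d_B)·d_B = V + 50.2878·d_B = (-60.4305,-5.7903)
sweep = 180° − θ = 143.2347°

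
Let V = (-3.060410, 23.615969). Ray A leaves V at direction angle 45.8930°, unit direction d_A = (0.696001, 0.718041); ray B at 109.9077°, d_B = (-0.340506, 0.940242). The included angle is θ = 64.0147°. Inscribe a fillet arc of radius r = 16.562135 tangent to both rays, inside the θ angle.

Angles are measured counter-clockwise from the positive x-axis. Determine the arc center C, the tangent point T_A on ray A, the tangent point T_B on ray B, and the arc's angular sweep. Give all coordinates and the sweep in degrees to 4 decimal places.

center=(3.4895,54.1694) T_A=(15.3818,42.6422) T_B=(-12.0829,48.5299) sweep=115.9853

bisector direction at 77.9004° = (0.209613,0.977785)
center distance |VC| = r/sin(θ/2) = 16.562135/sin(32.0074°) = 31.247658
C = V + |VC|·bis = (3.4895,54.1694)
T_A = V + ((C−V)·d_A)·d_A = V + 26.4974·d_A = (15.3818,42.6422)
T_B = V + ((C−V)·d_B)·d_B = V + 26.4974·d_B = (-12.0829,48.5299)
sweep = 180° − θ = 115.9853°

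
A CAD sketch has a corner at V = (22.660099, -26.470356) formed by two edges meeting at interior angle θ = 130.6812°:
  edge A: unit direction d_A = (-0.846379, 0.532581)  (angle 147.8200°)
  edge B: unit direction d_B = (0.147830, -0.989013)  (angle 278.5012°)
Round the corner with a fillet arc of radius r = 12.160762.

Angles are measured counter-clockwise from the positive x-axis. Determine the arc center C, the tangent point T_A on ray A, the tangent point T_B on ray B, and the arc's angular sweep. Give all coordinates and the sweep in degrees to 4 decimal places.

center=(11.4583,-33.7896) T_A=(17.9349,-23.4970) T_B=(23.4854,-31.9919) sweep=49.3188

bisector direction at 213.1606° = (-0.837141,-0.546988)
center distance |VC| = r/sin(θ/2) = 12.160762/sin(65.3406°) = 13.381061
C = V + |VC|·bis = (11.4583,-33.7896)
T_A = V + ((C−V)·d_A)·d_A = V + 5.5829·d_A = (17.9349,-23.4970)
T_B = V + ((C−V)·d_B)·d_B = V + 5.5829·d_B = (23.4854,-31.9919)
sweep = 180° − θ = 49.3188°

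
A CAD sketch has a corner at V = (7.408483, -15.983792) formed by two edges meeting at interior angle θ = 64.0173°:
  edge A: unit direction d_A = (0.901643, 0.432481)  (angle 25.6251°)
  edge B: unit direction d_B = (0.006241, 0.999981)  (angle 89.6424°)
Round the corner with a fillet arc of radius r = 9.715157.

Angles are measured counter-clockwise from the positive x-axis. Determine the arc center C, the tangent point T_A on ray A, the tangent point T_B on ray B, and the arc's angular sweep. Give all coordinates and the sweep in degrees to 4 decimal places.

bisector direction at 57.6338° = (0.535329,0.844643)
center distance |VC| = r/sin(θ/2) = 9.715157/sin(32.0087°) = 18.328850
C = V + |VC|·bis = (17.2205,-0.5025)
T_A = V + ((C−V)·d_A)·d_A = V + 15.5423·d_A = (21.4221,-9.2621)
T_B = V + ((C−V)·d_B)·d_B = V + 15.5423·d_B = (7.5055,-0.4418)
sweep = 180° − θ = 115.9827°

center=(17.2205,-0.5025) T_A=(21.4221,-9.2621) T_B=(7.5055,-0.4418) sweep=115.9827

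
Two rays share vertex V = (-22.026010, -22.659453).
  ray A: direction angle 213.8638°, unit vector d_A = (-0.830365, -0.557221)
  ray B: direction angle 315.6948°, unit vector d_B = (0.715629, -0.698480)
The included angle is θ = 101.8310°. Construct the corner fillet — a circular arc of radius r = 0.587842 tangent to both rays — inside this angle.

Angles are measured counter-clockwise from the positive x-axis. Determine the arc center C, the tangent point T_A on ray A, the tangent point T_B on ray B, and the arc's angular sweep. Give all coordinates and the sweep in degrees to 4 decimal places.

center=(-22.0949,-23.4136) T_A=(-22.4225,-22.9255) T_B=(-21.6843,-22.9930) sweep=78.1690

bisector direction at 264.7793° = (-0.090992,-0.995852)
center distance |VC| = r/sin(θ/2) = 0.587842/sin(50.9155°) = 0.757317
C = V + |VC|·bis = (-22.0949,-23.4136)
T_A = V + ((C−V)·d_A)·d_A = V + 0.4775·d_A = (-22.4225,-22.9255)
T_B = V + ((C−V)·d_B)·d_B = V + 0.4775·d_B = (-21.6843,-22.9930)
sweep = 180° − θ = 78.1690°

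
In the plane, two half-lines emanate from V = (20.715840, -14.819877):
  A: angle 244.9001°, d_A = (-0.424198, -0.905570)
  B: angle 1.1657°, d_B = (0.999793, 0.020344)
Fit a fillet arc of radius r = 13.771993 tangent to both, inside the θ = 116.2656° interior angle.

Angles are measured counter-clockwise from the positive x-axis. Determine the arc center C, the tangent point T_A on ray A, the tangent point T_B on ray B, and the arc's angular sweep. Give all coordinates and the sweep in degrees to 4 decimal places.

center=(29.5556,-28.4148) T_A=(17.0841,-22.5728) T_B=(29.2754,-14.6457) sweep=63.7344

bisector direction at 303.0329° = (0.545121,-0.838358)
center distance |VC| = r/sin(θ/2) = 13.771993/sin(58.1328°) = 16.216194
C = V + |VC|·bis = (29.5556,-28.4148)
T_A = V + ((C−V)·d_A)·d_A = V + 8.5614·d_A = (17.0841,-22.5728)
T_B = V + ((C−V)·d_B)·d_B = V + 8.5614·d_B = (29.2754,-14.6457)
sweep = 180° − θ = 63.7344°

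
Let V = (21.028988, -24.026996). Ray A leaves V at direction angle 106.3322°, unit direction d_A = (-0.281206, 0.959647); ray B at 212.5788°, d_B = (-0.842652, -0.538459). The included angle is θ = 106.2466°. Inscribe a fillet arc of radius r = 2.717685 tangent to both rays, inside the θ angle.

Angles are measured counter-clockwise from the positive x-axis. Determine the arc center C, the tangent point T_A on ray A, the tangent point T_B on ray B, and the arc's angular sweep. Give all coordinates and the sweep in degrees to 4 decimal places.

bisector direction at 159.4555° = (-0.936400,0.350935)
center distance |VC| = r/sin(θ/2) = 2.717685/sin(53.1233°) = 3.397409
C = V + |VC|·bis = (17.8477,-22.8347)
T_A = V + ((C−V)·d_A)·d_A = V + 2.0388·d_A = (20.4557,-22.0705)
T_B = V + ((C−V)·d_B)·d_B = V + 2.0388·d_B = (19.3110,-25.1248)
sweep = 180° − θ = 73.7534°

center=(17.8477,-22.8347) T_A=(20.4557,-22.0705) T_B=(19.3110,-25.1248) sweep=73.7534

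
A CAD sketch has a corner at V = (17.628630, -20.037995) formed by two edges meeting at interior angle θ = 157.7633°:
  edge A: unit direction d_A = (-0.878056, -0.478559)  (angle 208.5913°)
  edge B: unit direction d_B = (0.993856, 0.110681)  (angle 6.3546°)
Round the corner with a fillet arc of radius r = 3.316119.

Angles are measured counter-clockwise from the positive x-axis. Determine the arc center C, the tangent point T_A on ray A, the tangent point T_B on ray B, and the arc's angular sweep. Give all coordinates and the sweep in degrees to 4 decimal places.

center=(18.6434,-23.2616) T_A=(17.0564,-20.3499) T_B=(18.2763,-19.9659) sweep=22.2367

bisector direction at 287.4729° = (0.300256,-0.953859)
center distance |VC| = r/sin(θ/2) = 3.316119/sin(78.8816°) = 3.379550
C = V + |VC|·bis = (18.6434,-23.2616)
T_A = V + ((C−V)·d_A)·d_A = V + 0.6517·d_A = (17.0564,-20.3499)
T_B = V + ((C−V)·d_B)·d_B = V + 0.6517·d_B = (18.2763,-19.9659)
sweep = 180° − θ = 22.2367°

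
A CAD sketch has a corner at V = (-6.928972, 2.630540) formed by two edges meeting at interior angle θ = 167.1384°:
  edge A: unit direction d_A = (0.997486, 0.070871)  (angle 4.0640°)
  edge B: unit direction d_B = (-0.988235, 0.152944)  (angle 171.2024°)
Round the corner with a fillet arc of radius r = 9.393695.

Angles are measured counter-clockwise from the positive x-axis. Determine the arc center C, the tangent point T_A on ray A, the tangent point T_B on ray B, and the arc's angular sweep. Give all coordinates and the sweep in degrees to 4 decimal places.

bisector direction at 87.6332° = (0.041297,0.999147)
center distance |VC| = r/sin(θ/2) = 9.393695/sin(83.5692°) = 9.453176
C = V + |VC|·bis = (-6.5386,12.0757)
T_A = V + ((C−V)·d_A)·d_A = V + 1.0588·d_A = (-5.8728,2.7056)
T_B = V + ((C−V)·d_B)·d_B = V + 1.0588·d_B = (-7.9753,2.7925)
sweep = 180° − θ = 12.8616°

center=(-6.5386,12.0757) T_A=(-5.8728,2.7056) T_B=(-7.9753,2.7925) sweep=12.8616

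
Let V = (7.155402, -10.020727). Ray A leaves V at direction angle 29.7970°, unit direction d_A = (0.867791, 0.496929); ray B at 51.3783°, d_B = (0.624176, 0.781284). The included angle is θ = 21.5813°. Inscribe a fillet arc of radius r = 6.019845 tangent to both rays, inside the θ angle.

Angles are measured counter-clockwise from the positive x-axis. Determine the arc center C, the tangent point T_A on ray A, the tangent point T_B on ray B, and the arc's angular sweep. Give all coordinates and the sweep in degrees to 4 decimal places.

bisector direction at 40.5877° = (0.759412,0.650611)
center distance |VC| = r/sin(θ/2) = 6.019845/sin(10.7906°) = 32.153682
C = V + |VC|·bis = (31.5733,10.8988)
T_A = V + ((C−V)·d_A)·d_A = V + 31.5851·d_A = (34.5647,5.6748)
T_B = V + ((C−V)·d_B)·d_B = V + 31.5851·d_B = (26.8701,14.6562)
sweep = 180° − θ = 158.4187°

center=(31.5733,10.8988) T_A=(34.5647,5.6748) T_B=(26.8701,14.6562) sweep=158.4187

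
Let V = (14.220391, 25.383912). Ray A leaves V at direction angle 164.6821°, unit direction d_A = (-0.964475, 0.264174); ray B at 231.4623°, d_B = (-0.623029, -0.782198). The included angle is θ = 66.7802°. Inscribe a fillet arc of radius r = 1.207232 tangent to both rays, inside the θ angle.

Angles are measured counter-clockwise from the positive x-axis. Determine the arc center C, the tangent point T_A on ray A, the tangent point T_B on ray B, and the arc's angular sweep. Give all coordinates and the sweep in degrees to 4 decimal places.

center=(12.1350,24.7034) T_A=(12.4539,25.8678) T_B=(13.0793,23.9513) sweep=113.2198

bisector direction at 198.0722° = (-0.950666,-0.310215)
center distance |VC| = r/sin(θ/2) = 1.207232/sin(33.3901°) = 2.193625
C = V + |VC|·bis = (12.1350,24.7034)
T_A = V + ((C−V)·d_A)·d_A = V + 1.8316·d_A = (12.4539,25.8678)
T_B = V + ((C−V)·d_B)·d_B = V + 1.8316·d_B = (13.0793,23.9513)
sweep = 180° − θ = 113.2198°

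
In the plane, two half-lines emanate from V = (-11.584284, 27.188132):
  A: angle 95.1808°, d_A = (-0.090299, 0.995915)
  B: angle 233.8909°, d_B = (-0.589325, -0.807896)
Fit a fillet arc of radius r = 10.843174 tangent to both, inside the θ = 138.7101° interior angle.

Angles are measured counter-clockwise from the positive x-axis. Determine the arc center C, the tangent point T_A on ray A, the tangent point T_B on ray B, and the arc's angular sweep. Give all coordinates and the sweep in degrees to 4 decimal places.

center=(-22.7521,30.2777) T_A=(-11.9532,31.2568) T_B=(-13.9919,23.8876) sweep=41.2899

bisector direction at 164.5359° = (-0.963797,0.266635)
center distance |VC| = r/sin(θ/2) = 10.843174/sin(69.3551°) = 11.587271
C = V + |VC|·bis = (-22.7521,30.2777)
T_A = V + ((C−V)·d_A)·d_A = V + 4.0854·d_A = (-11.9532,31.2568)
T_B = V + ((C−V)·d_B)·d_B = V + 4.0854·d_B = (-13.9919,23.8876)
sweep = 180° − θ = 41.2899°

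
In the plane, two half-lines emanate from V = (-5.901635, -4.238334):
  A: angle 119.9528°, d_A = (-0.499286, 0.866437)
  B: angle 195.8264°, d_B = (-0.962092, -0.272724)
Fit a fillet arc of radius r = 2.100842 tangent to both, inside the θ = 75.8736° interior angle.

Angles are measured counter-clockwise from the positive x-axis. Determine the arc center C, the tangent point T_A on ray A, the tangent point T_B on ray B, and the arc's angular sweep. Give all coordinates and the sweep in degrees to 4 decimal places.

center=(-9.0675,-2.9521) T_A=(-7.2473,-1.9032) T_B=(-8.4945,-4.9733) sweep=104.1264

bisector direction at 157.8896° = (-0.926460,0.376392)
center distance |VC| = r/sin(θ/2) = 2.100842/sin(37.9368°) = 3.417160
C = V + |VC|·bis = (-9.0675,-2.9521)
T_A = V + ((C−V)·d_A)·d_A = V + 2.6951·d_A = (-7.2473,-1.9032)
T_B = V + ((C−V)·d_B)·d_B = V + 2.6951·d_B = (-8.4945,-4.9733)
sweep = 180° − θ = 104.1264°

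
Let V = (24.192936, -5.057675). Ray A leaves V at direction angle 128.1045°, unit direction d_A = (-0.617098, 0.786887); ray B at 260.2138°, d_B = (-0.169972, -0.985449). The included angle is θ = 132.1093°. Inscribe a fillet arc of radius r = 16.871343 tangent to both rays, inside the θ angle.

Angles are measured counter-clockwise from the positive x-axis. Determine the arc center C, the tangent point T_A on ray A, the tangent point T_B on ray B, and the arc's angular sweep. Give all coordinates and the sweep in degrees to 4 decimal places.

bisector direction at 194.1591° = (-0.969620,-0.244616)
center distance |VC| = r/sin(θ/2) = 16.871343/sin(66.0546°) = 18.460153
C = V + |VC|·bis = (6.2936,-9.5733)
T_A = V + ((C−V)·d_A)·d_A = V + 7.4923·d_A = (19.5694,0.8379)
T_B = V + ((C−V)·d_B)·d_B = V + 7.4923·d_B = (22.9194,-12.4410)
sweep = 180° − θ = 47.8907°

center=(6.2936,-9.5733) T_A=(19.5694,0.8379) T_B=(22.9194,-12.4410) sweep=47.8907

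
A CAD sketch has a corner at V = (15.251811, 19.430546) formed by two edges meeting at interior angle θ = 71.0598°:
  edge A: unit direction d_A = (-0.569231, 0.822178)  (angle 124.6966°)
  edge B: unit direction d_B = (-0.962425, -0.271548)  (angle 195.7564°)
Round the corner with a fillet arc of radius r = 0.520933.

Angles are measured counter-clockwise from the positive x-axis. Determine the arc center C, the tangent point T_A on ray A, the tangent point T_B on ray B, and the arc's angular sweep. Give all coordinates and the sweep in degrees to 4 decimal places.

center=(14.4082,19.7338) T_A=(14.8365,20.0303) T_B=(14.5497,19.2324) sweep=108.9402

bisector direction at 160.2265° = (-0.941037,0.338303)
center distance |VC| = r/sin(θ/2) = 0.520933/sin(35.5299°) = 0.896417
C = V + |VC|·bis = (14.4082,19.7338)
T_A = V + ((C−V)·d_A)·d_A = V + 0.7295·d_A = (14.8365,20.0303)
T_B = V + ((C−V)·d_B)·d_B = V + 0.7295·d_B = (14.5497,19.2324)
sweep = 180° − θ = 108.9402°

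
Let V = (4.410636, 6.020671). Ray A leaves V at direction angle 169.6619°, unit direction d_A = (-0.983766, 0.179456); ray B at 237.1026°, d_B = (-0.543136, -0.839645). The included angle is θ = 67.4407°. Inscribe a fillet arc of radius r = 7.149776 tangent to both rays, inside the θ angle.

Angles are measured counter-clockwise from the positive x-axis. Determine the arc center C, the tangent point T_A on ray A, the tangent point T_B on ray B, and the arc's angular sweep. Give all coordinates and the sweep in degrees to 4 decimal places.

bisector direction at 203.3822° = (-0.917878,-0.396864)
center distance |VC| = r/sin(θ/2) = 7.149776/sin(33.7204°) = 12.879233
C = V + |VC|·bis = (-7.4109,0.9094)
T_A = V + ((C−V)·d_A)·d_A = V + 10.7124·d_A = (-6.1279,7.9431)
T_B = V + ((C−V)·d_B)·d_B = V + 10.7124·d_B = (-1.4077,-2.9739)
sweep = 180° − θ = 112.5593°

center=(-7.4109,0.9094) T_A=(-6.1279,7.9431) T_B=(-1.4077,-2.9739) sweep=112.5593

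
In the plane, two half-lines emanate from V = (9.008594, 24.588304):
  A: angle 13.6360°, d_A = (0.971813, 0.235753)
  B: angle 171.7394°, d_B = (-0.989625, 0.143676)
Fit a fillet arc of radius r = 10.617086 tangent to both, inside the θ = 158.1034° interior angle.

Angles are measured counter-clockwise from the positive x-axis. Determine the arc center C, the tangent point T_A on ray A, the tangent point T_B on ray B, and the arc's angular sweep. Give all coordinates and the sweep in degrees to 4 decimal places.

bisector direction at 92.6877° = (-0.046892,0.998900)
center distance |VC| = r/sin(θ/2) = 10.617086/sin(79.0517°) = 10.813910
C = V + |VC|·bis = (8.5015,35.3903)
T_A = V + ((C−V)·d_A)·d_A = V + 2.0538·d_A = (11.0045,25.0725)
T_B = V + ((C−V)·d_B)·d_B = V + 2.0538·d_B = (6.9761,24.8834)
sweep = 180° − θ = 21.8966°

center=(8.5015,35.3903) T_A=(11.0045,25.0725) T_B=(6.9761,24.8834) sweep=21.8966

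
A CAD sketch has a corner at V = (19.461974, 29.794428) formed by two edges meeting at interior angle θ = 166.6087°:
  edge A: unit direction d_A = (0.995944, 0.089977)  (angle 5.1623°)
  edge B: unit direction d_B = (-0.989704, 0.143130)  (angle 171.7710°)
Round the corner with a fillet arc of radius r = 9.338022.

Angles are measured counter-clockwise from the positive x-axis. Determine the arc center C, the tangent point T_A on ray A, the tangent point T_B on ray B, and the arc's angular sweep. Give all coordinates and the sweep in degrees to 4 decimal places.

center=(19.7136,39.1932) T_A=(20.5538,29.8931) T_B=(18.3770,29.9513) sweep=13.3913

bisector direction at 88.4666° = (0.026759,0.999642)
center distance |VC| = r/sin(θ/2) = 9.338022/sin(83.3043°) = 9.402149
C = V + |VC|·bis = (19.7136,39.1932)
T_A = V + ((C−V)·d_A)·d_A = V + 1.0962·d_A = (20.5538,29.8931)
T_B = V + ((C−V)·d_B)·d_B = V + 1.0962·d_B = (18.3770,29.9513)
sweep = 180° − θ = 13.3913°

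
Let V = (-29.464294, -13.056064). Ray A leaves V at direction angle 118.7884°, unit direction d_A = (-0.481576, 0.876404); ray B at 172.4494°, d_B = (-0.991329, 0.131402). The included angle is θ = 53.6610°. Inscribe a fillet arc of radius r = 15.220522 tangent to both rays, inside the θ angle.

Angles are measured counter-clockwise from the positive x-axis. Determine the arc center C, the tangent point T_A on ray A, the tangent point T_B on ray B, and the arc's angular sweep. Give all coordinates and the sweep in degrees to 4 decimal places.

center=(-57.2951,5.9866) T_A=(-43.9557,13.3164) T_B=(-59.2951,-9.1020) sweep=126.3390

bisector direction at 145.6189° = (-0.825300,0.564695)
center distance |VC| = r/sin(θ/2) = 15.220522/sin(26.8305°) = 33.722020
C = V + |VC|·bis = (-57.2951,5.9866)
T_A = V + ((C−V)·d_A)·d_A = V + 30.0917·d_A = (-43.9557,13.3164)
T_B = V + ((C−V)·d_B)·d_B = V + 30.0917·d_B = (-59.2951,-9.1020)
sweep = 180° − θ = 126.3390°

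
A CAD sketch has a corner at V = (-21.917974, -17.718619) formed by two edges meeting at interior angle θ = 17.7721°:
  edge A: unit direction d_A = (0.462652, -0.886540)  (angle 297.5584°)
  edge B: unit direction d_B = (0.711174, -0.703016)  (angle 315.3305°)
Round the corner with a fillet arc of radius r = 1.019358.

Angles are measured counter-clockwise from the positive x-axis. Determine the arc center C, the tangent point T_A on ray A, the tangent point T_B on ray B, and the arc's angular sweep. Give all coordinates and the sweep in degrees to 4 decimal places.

center=(-17.9978,-23.0271) T_A=(-18.9015,-23.4987) T_B=(-17.2812,-22.3022) sweep=162.2279

bisector direction at 306.4445° = (0.594043,-0.804433)
center distance |VC| = r/sin(θ/2) = 1.019358/sin(8.8860°) = 6.599075
C = V + |VC|·bis = (-17.9978,-23.0271)
T_A = V + ((C−V)·d_A)·d_A = V + 6.5199·d_A = (-18.9015,-23.4987)
T_B = V + ((C−V)·d_B)·d_B = V + 6.5199·d_B = (-17.2812,-22.3022)
sweep = 180° − θ = 162.2279°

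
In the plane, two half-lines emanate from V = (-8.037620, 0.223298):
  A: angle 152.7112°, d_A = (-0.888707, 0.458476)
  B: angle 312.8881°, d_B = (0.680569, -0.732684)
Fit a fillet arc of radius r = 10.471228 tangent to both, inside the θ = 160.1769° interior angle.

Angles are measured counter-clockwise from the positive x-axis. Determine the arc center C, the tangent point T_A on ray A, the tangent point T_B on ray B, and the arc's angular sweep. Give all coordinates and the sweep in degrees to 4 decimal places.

center=(-14.4645,-8.2437) T_A=(-9.6637,1.0622) T_B=(-6.7924,-1.1173) sweep=19.8231

bisector direction at 232.7997° = (-0.604604,-0.796526)
center distance |VC| = r/sin(θ/2) = 10.471228/sin(80.0884°) = 10.629883
C = V + |VC|·bis = (-14.4645,-8.2437)
T_A = V + ((C−V)·d_A)·d_A = V + 1.8297·d_A = (-9.6637,1.0622)
T_B = V + ((C−V)·d_B)·d_B = V + 1.8297·d_B = (-6.7924,-1.1173)
sweep = 180° − θ = 19.8231°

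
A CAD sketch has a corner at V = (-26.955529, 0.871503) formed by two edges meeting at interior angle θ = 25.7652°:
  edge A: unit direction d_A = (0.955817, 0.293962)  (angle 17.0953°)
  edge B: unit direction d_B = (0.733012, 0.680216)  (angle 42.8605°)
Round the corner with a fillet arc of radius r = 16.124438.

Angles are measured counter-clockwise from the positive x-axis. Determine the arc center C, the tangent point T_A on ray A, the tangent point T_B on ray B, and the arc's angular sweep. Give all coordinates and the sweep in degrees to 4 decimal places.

bisector direction at 29.9779° = (0.866218,0.499666)
center distance |VC| = r/sin(θ/2) = 16.124438/sin(12.8826°) = 72.321788
C = V + |VC|·bis = (35.6909,37.0082)
T_A = V + ((C−V)·d_A)·d_A = V + 70.5014·d_A = (40.4309,21.5962)
T_B = V + ((C−V)·d_B)·d_B = V + 70.5014·d_B = (24.7228,48.8276)
sweep = 180° − θ = 154.2348°

center=(35.6909,37.0082) T_A=(40.4309,21.5962) T_B=(24.7228,48.8276) sweep=154.2348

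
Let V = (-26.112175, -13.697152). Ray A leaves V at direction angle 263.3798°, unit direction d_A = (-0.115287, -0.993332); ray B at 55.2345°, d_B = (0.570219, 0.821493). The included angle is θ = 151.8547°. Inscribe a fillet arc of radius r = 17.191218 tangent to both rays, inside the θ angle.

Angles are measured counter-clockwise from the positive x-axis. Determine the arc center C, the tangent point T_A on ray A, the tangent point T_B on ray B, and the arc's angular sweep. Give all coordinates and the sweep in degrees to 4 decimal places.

bisector direction at 339.3071° = (0.935488,-0.353358)
center distance |VC| = r/sin(θ/2) = 17.191218/sin(75.9274°) = 17.723121
C = V + |VC|·bis = (-9.5324,-19.9598)
T_A = V + ((C−V)·d_A)·d_A = V + 4.3094·d_A = (-26.6090,-17.9778)
T_B = V + ((C−V)·d_B)·d_B = V + 4.3094·d_B = (-23.6549,-10.1570)
sweep = 180° − θ = 28.1453°

center=(-9.5324,-19.9598) T_A=(-26.6090,-17.9778) T_B=(-23.6549,-10.1570) sweep=28.1453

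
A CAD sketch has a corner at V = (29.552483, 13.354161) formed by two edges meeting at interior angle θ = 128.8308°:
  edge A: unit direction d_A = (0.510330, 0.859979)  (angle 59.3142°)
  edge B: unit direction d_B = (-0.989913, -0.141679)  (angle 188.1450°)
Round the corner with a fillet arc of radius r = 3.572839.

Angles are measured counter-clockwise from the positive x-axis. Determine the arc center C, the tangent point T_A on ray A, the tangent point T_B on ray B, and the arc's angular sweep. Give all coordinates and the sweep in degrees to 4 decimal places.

center=(27.3529,16.6486) T_A=(30.4255,14.8253) T_B=(27.8591,13.1118) sweep=51.1692

bisector direction at 123.7296° = (-0.555274,0.831667)
center distance |VC| = r/sin(θ/2) = 3.572839/sin(64.4154°) = 3.961244
C = V + |VC|·bis = (27.3529,16.6486)
T_A = V + ((C−V)·d_A)·d_A = V + 1.7106·d_A = (30.4255,14.8253)
T_B = V + ((C−V)·d_B)·d_B = V + 1.7106·d_B = (27.8591,13.1118)
sweep = 180° − θ = 51.1692°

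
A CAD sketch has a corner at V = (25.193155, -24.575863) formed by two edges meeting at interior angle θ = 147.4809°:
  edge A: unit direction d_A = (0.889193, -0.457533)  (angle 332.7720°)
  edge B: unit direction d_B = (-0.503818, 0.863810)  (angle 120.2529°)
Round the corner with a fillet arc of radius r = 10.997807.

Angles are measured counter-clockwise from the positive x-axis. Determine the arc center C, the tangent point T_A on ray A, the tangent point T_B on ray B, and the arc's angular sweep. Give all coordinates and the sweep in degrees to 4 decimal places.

center=(33.0771,-16.2643) T_A=(28.0453,-26.0434) T_B=(23.5771,-21.8051) sweep=32.5191

bisector direction at 46.5125° = (0.688197,0.725524)
center distance |VC| = r/sin(θ/2) = 10.997807/sin(73.7404°) = 11.456011
C = V + |VC|·bis = (33.0771,-16.2643)
T_A = V + ((C−V)·d_A)·d_A = V + 3.2076·d_A = (28.0453,-26.0434)
T_B = V + ((C−V)·d_B)·d_B = V + 3.2076·d_B = (23.5771,-21.8051)
sweep = 180° − θ = 32.5191°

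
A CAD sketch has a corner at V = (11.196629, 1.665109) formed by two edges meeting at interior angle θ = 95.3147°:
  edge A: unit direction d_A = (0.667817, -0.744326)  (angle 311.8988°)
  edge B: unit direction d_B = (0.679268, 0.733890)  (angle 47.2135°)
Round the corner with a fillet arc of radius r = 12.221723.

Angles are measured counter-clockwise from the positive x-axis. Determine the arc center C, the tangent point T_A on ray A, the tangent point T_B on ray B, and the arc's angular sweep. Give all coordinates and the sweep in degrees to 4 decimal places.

center=(27.7314,1.5370) T_A=(18.6345,-6.6249) T_B=(18.7620,9.8388) sweep=84.6853

bisector direction at 359.5561° = (0.999970,-0.007747)
center distance |VC| = r/sin(θ/2) = 12.221723/sin(47.6574°) = 16.535284
C = V + |VC|·bis = (27.7314,1.5370)
T_A = V + ((C−V)·d_A)·d_A = V + 11.1376·d_A = (18.6345,-6.6249)
T_B = V + ((C−V)·d_B)·d_B = V + 11.1376·d_B = (18.7620,9.8388)
sweep = 180° − θ = 84.6853°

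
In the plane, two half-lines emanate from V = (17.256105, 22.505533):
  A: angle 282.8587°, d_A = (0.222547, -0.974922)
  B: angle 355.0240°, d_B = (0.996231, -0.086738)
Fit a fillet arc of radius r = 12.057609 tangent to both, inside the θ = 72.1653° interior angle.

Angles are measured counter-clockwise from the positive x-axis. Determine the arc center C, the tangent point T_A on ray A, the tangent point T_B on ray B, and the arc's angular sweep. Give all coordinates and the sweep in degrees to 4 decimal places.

center=(32.6935,9.0582) T_A=(20.9383,6.3748) T_B=(33.7394,21.0704) sweep=107.8347

bisector direction at 318.9413° = (0.754038,-0.656831)
center distance |VC| = r/sin(θ/2) = 12.057609/sin(36.0827°) = 20.473003
C = V + |VC|·bis = (32.6935,9.0582)
T_A = V + ((C−V)·d_A)·d_A = V + 16.5456·d_A = (20.9383,6.3748)
T_B = V + ((C−V)·d_B)·d_B = V + 16.5456·d_B = (33.7394,21.0704)
sweep = 180° − θ = 107.8347°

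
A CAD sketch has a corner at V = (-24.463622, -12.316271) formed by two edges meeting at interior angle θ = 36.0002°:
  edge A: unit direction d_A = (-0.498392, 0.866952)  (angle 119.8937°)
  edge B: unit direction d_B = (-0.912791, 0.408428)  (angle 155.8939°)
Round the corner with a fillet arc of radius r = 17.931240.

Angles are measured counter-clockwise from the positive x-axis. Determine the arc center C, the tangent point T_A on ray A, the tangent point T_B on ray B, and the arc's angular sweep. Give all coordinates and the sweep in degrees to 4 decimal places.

center=(-67.5136,26.5908) T_A=(-51.9681,35.5276) T_B=(-74.8372,10.2234) sweep=143.9998

bisector direction at 137.8938° = (-0.741903,0.670507)
center distance |VC| = r/sin(θ/2) = 17.931240/sin(18.0001°) = 58.026400
C = V + |VC|·bis = (-67.5136,26.5908)
T_A = V + ((C−V)·d_A)·d_A = V + 55.1864·d_A = (-51.9681,35.5276)
T_B = V + ((C−V)·d_B)·d_B = V + 55.1864·d_B = (-74.8372,10.2234)
sweep = 180° − θ = 143.9998°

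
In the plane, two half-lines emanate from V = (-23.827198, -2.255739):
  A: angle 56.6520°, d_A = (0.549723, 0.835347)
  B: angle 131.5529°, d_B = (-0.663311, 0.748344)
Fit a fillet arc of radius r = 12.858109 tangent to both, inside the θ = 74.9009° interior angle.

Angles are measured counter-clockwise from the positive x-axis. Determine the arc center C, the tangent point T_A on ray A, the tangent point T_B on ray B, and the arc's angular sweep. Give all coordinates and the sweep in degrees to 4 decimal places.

bisector direction at 94.1024° = (-0.071540,0.997438)
center distance |VC| = r/sin(θ/2) = 12.858109/sin(37.4504°) = 21.145594
C = V + |VC|·bis = (-25.3400,18.8357)
T_A = V + ((C−V)·d_A)·d_A = V + 16.7871·d_A = (-14.5990,11.7673)
T_B = V + ((C−V)·d_B)·d_B = V + 16.7871·d_B = (-34.9622,10.3067)
sweep = 180° − θ = 105.0991°

center=(-25.3400,18.8357) T_A=(-14.5990,11.7673) T_B=(-34.9622,10.3067) sweep=105.0991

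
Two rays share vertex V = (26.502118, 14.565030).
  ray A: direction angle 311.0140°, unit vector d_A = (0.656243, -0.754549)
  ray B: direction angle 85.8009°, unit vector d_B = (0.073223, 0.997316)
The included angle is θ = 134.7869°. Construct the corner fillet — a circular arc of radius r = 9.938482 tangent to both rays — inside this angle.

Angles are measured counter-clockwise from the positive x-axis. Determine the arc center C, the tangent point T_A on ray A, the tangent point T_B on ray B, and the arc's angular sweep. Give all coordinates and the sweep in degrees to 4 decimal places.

center=(36.7169,17.9645) T_A=(29.2179,11.4425) T_B=(26.8051,18.6922) sweep=45.2131

bisector direction at 18.4075° = (0.948835,0.315772)
center distance |VC| = r/sin(θ/2) = 9.938482/sin(67.3935°) = 10.765647
C = V + |VC|·bis = (36.7169,17.9645)
T_A = V + ((C−V)·d_A)·d_A = V + 4.1383·d_A = (29.2179,11.4425)
T_B = V + ((C−V)·d_B)·d_B = V + 4.1383·d_B = (26.8051,18.6922)
sweep = 180° − θ = 45.2131°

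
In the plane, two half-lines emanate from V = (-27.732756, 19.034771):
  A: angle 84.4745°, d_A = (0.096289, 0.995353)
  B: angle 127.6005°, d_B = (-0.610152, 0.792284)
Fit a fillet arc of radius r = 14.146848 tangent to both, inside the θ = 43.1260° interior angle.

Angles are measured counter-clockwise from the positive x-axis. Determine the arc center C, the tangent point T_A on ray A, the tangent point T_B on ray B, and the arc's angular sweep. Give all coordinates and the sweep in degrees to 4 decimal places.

center=(-38.3669,56.0290) T_A=(-24.2858,54.6668) T_B=(-49.5752,47.3973) sweep=136.8740

bisector direction at 106.0375° = (-0.276266,0.961081)
center distance |VC| = r/sin(θ/2) = 14.146848/sin(21.5630°) = 38.492305
C = V + |VC|·bis = (-38.3669,56.0290)
T_A = V + ((C−V)·d_A)·d_A = V + 35.7984·d_A = (-24.2858,54.6668)
T_B = V + ((C−V)·d_B)·d_B = V + 35.7984·d_B = (-49.5752,47.3973)
sweep = 180° − θ = 136.8740°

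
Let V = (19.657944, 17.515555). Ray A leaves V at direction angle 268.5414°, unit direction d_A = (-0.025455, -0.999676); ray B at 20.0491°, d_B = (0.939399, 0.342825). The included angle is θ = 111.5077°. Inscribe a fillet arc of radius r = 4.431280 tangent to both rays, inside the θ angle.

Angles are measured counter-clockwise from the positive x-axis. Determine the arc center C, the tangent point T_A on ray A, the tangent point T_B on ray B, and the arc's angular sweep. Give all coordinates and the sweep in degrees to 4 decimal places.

center=(24.0110,14.3870) T_A=(19.5812,14.4998) T_B=(22.4918,18.5498) sweep=68.4923

bisector direction at 324.2953° = (0.812035,-0.583609)
center distance |VC| = r/sin(θ/2) = 4.431280/sin(55.7538°) = 5.360673
C = V + |VC|·bis = (24.0110,14.3870)
T_A = V + ((C−V)·d_A)·d_A = V + 3.0167·d_A = (19.5812,14.4998)
T_B = V + ((C−V)·d_B)·d_B = V + 3.0167·d_B = (22.4918,18.5498)
sweep = 180° − θ = 68.4923°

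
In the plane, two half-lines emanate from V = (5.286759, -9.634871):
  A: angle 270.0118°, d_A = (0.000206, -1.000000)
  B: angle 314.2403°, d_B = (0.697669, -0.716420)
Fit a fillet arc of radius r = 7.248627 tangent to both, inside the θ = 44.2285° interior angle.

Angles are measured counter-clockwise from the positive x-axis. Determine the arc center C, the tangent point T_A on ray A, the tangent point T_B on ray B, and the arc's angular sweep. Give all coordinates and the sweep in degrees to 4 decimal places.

center=(12.5391,-27.4719) T_A=(5.2904,-27.4734) T_B=(17.7321,-22.4147) sweep=135.7715

bisector direction at 292.1261° = (0.376645,-0.926357)
center distance |VC| = r/sin(θ/2) = 7.248627/sin(22.1142°) = 19.254979
C = V + |VC|·bis = (12.5391,-27.4719)
T_A = V + ((C−V)·d_A)·d_A = V + 17.8385·d_A = (5.2904,-27.4734)
T_B = V + ((C−V)·d_B)·d_B = V + 17.8385·d_B = (17.7321,-22.4147)
sweep = 180° − θ = 135.7715°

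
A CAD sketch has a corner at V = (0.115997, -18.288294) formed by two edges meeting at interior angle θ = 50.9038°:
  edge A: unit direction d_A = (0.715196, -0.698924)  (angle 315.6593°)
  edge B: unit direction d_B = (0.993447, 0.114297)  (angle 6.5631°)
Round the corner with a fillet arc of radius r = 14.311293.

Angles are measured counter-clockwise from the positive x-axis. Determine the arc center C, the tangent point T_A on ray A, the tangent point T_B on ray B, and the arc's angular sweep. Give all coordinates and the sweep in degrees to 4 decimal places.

center=(31.6239,-29.0690) T_A=(21.6214,-39.3044) T_B=(29.9881,-14.8515) sweep=129.0962

bisector direction at 341.1112° = (0.946149,-0.323732)
center distance |VC| = r/sin(θ/2) = 14.311293/sin(25.4519°) = 33.301188
C = V + |VC|·bis = (31.6239,-29.0690)
T_A = V + ((C−V)·d_A)·d_A = V + 30.0692·d_A = (21.6214,-39.3044)
T_B = V + ((C−V)·d_B)·d_B = V + 30.0692·d_B = (29.9881,-14.8515)
sweep = 180° − θ = 129.0962°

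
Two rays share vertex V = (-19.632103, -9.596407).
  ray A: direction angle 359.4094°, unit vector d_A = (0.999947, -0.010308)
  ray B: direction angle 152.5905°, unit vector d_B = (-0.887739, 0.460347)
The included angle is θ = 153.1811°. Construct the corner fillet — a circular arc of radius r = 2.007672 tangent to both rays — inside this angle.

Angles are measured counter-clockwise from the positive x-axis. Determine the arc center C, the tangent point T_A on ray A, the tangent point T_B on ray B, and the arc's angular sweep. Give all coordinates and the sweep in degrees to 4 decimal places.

bisector direction at 76.0000° = (0.241923,0.970296)
center distance |VC| = r/sin(θ/2) = 2.007672/sin(76.5905°) = 2.063940
C = V + |VC|·bis = (-19.1328,-7.5938)
T_A = V + ((C−V)·d_A)·d_A = V + 0.4786·d_A = (-19.1535,-9.6013)
T_B = V + ((C−V)·d_B)·d_B = V + 0.4786·d_B = (-20.0570,-9.3761)
sweep = 180° − θ = 26.8189°

center=(-19.1328,-7.5938) T_A=(-19.1535,-9.6013) T_B=(-20.0570,-9.3761) sweep=26.8189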